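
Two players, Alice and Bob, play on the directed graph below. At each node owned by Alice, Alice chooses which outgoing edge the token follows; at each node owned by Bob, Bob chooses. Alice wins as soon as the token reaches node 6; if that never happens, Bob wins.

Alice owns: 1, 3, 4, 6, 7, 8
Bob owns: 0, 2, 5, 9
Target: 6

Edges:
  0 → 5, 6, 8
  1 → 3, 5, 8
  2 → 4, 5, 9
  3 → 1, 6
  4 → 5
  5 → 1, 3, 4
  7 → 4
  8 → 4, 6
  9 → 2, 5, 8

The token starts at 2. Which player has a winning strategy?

Bob

A0 = {6}
A1: add {3, 8} — 3 (Alice) has 3→6; 8 (Alice) has 8→6.
A2: add {1} — 1 (Alice) has 1→3.
A3 = A2; e.g. 0 (Bob) can still go to 5. Fixed point.
2 never enters the attractor, so Bob can avoid the target forever.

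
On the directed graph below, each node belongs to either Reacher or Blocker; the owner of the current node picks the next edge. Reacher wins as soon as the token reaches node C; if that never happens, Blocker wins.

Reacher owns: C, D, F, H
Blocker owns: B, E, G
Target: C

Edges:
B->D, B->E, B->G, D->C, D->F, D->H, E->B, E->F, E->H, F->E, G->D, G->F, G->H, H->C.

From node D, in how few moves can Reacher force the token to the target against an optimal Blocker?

A0 = {C}
A1: add {D, H} — D (Reacher) has D→C; H (Reacher) has H→C.
A2 = A1; e.g. B (Blocker) can still go to E. Fixed point.
D enters the attractor at level 1, so Reacher can force the target in 1 move from there.

1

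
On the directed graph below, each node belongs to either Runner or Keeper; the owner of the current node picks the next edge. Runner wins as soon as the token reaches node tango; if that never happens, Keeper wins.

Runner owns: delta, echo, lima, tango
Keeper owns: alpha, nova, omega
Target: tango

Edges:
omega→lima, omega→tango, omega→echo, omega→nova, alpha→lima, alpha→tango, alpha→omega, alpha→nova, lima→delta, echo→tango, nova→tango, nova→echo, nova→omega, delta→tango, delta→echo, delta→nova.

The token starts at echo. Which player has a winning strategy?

A0 = {tango}
A1: add {delta, echo} — echo (Runner) has echo→tango; delta (Runner) has delta→tango.
echo ∈ A1, so Runner can force the target.

Runner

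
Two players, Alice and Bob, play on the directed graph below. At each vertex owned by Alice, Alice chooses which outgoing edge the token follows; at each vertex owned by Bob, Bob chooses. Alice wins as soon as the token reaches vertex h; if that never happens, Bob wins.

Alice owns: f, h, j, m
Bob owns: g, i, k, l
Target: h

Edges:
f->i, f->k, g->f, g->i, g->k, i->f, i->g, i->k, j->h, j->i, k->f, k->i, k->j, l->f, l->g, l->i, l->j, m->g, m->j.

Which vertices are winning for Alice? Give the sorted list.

A0 = {h}
A1: add {j} — j (Alice) has j→h.
A2: add {m} — m (Alice) has m→j.
A3 = A2; e.g. f (Alice) has no edge into A2. Fixed point.
Alice's winning region = {h, j, m}.

h, j, m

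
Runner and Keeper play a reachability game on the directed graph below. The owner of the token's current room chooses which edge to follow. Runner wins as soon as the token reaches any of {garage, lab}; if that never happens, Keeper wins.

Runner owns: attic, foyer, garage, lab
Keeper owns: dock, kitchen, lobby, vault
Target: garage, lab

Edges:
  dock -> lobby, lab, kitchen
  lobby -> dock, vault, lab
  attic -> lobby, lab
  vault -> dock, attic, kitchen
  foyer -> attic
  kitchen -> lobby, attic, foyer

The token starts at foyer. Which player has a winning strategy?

Runner

A0 = {garage, lab}
A1: add {attic} — attic (Runner) has attic→lab.
A2: add {foyer} — foyer (Runner) has foyer→attic.
A3 = A2; e.g. dock (Keeper) can still go to lobby. Fixed point.
foyer ∈ A2, so Runner can force the target.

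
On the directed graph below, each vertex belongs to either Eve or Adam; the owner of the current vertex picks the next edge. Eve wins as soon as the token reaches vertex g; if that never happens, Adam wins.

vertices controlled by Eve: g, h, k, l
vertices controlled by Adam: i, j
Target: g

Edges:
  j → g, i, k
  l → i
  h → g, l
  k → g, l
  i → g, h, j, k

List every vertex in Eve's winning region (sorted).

g, h, k

A0 = {g}
A1: add {h, k} — h (Eve) has h→g; k (Eve) has k→g.
A2 = A1; e.g. i (Adam) can still go to j. Fixed point.
Eve's winning region = {g, h, k}.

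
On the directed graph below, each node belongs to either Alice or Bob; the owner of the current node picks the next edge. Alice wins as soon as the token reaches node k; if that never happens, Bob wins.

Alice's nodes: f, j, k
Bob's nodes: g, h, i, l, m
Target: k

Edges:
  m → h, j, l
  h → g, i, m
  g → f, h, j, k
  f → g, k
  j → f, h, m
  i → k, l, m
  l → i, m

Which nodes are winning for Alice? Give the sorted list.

A0 = {k}
A1: add {f} — f (Alice) has f→k.
A2: add {j} — j (Alice) has j→f.
A3 = A2; e.g. g (Bob) can still go to h. Fixed point.
Alice's winning region = {f, j, k}.

f, j, k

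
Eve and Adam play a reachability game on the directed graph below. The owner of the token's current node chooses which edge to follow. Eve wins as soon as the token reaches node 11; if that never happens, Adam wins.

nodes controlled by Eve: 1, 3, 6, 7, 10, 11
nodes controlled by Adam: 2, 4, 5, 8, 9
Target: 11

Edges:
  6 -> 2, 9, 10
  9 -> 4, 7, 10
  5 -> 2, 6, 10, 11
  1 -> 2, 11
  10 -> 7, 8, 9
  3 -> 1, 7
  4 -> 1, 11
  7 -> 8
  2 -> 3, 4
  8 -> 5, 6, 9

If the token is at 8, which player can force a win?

A0 = {11}
A1: add {1} — 1 (Eve) has 1→11.
A2: add {3, 4} — 3 (Eve) has 3→1; 4 (Adam): all of {1, 11} already in.
A3: add {2} — 2 (Adam): all of {3, 4} already in.
A4: add {6} — 6 (Eve) has 6→2.
A5 = A4; e.g. 5 (Adam) can still go to 10. Fixed point.
8 never enters the attractor, so Adam can avoid the target forever.

Adam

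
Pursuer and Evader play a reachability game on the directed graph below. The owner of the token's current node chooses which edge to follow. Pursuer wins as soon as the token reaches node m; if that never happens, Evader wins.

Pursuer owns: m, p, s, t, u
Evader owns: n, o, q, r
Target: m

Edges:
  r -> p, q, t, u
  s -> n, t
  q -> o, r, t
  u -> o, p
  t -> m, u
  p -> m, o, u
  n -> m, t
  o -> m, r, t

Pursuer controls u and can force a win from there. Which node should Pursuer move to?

p

A0 = {m}
A1: add {p, t} — p (Pursuer) has p→m; t (Pursuer) has t→m.
A2: add {n, s, u} — n (Evader): all of {m, t} already in; s (Pursuer) has s→t; u (Pursuer) has u→p.
A3 = A2; e.g. o (Evader) can still go to r. Fixed point.
From u, successor p is in the attractor (rank 1); the other successor o is not.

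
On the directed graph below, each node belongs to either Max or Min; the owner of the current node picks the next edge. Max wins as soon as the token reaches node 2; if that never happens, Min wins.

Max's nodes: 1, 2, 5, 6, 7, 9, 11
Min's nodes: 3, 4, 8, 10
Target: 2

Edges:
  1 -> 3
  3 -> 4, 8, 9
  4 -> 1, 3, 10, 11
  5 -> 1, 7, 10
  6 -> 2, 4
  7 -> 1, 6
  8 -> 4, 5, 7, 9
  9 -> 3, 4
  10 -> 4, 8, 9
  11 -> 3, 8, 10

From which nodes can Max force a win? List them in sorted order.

2, 5, 6, 7

A0 = {2}
A1: add {6} — 6 (Max) has 6→2.
A2: add {7} — 7 (Max) has 7→6.
A3: add {5} — 5 (Max) has 5→7.
A4 = A3; e.g. 1 (Max) has no edge into A3. Fixed point.
Max's winning region = {2, 5, 6, 7}.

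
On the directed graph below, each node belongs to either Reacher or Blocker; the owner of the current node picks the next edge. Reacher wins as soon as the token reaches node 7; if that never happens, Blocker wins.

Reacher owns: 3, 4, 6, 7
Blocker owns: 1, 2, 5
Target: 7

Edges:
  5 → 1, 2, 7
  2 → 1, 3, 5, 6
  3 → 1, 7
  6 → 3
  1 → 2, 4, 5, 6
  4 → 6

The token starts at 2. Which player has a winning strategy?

A0 = {7}
A1: add {3} — 3 (Reacher) has 3→7.
A2: add {6} — 6 (Reacher) has 6→3.
A3: add {4} — 4 (Reacher) has 4→6.
A4 = A3; e.g. 1 (Blocker) can still go to 2. Fixed point.
2 never enters the attractor, so Blocker can avoid the target forever.

Blocker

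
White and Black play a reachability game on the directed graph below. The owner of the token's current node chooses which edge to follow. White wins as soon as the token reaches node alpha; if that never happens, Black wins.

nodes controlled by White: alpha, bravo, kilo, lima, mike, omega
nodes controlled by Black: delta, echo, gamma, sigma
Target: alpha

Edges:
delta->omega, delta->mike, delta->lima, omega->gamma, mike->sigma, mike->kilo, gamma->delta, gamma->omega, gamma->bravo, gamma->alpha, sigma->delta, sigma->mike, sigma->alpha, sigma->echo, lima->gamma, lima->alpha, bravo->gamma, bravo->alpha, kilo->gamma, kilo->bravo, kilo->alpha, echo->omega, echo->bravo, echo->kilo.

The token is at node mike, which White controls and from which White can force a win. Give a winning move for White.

A0 = {alpha}
A1: add {bravo, kilo, lima} — lima (White) has lima→alpha; bravo (White) has bravo→alpha; kilo (White) has kilo→alpha.
A2: add {mike} — mike (White) has mike→kilo.
A3 = A2; e.g. delta (Black) can still go to omega. Fixed point.
From mike, successor kilo is in the attractor (rank 1); the other successor sigma is not.

kilo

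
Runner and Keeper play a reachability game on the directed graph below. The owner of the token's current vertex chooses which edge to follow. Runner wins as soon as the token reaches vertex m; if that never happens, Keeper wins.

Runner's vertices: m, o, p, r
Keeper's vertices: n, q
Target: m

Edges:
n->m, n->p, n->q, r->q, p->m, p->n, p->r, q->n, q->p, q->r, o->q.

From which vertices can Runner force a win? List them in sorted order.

m, p

A0 = {m}
A1: add {p} — p (Runner) has p→m.
A2 = A1; e.g. n (Keeper) can still go to q. Fixed point.
Runner's winning region = {m, p}.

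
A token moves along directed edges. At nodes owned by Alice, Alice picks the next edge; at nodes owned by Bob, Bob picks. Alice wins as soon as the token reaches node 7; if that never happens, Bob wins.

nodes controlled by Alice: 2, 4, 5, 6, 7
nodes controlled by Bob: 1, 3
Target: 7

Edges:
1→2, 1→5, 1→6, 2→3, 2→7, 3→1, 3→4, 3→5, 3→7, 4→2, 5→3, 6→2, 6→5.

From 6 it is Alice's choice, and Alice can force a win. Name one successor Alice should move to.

2

A0 = {7}
A1: add {2} — 2 (Alice) has 2→7.
A2: add {4, 6} — 4 (Alice) has 4→2; 6 (Alice) has 6→2.
A3 = A2; e.g. 1 (Bob) can still go to 5. Fixed point.
From 6, successor 2 is in the attractor (rank 1); the other successor 5 is not.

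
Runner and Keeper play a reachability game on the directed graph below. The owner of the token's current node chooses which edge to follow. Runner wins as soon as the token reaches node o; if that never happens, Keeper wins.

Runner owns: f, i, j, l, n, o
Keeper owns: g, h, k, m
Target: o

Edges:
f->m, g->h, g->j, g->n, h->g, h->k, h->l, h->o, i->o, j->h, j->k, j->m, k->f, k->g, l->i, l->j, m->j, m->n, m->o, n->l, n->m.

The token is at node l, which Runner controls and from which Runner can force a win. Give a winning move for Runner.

A0 = {o}
A1: add {i} — i (Runner) has i→o.
A2: add {l} — l (Runner) has l→i.
A3: add {n} — n (Runner) has n→l.
A4 = A3; e.g. f (Runner) has no edge into A3. Fixed point.
From l, successor i is in the attractor (rank 1); the other successor j is not.

i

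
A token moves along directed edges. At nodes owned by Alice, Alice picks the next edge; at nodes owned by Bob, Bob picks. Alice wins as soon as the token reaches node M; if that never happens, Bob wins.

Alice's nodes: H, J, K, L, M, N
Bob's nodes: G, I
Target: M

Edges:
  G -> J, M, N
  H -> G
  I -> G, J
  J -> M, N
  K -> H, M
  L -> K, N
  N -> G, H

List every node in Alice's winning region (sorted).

A0 = {M}
A1: add {J, K} — J (Alice) has J→M; K (Alice) has K→M.
A2: add {L} — L (Alice) has L→K.
A3 = A2; e.g. G (Bob) can still go to N. Fixed point.
Alice's winning region = {J, K, L, M}.

J, K, L, M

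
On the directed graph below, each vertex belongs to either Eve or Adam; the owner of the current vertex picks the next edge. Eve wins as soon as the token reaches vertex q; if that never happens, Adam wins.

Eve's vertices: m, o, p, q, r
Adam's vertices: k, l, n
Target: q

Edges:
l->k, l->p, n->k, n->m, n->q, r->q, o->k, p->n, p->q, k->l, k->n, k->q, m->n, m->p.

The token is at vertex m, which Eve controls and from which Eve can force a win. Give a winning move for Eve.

p

A0 = {q}
A1: add {p, r} — p (Eve) has p→q; r (Eve) has r→q.
A2: add {m} — m (Eve) has m→p.
A3 = A2; e.g. k (Adam) can still go to l. Fixed point.
From m, successor p is in the attractor (rank 1); the other successor n is not.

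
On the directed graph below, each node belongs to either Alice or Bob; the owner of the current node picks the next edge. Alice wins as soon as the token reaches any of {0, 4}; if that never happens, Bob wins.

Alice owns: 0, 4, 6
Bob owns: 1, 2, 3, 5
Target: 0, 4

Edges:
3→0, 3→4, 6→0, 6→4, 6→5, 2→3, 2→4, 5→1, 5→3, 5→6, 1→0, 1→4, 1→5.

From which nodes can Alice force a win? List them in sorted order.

0, 2, 3, 4, 6

A0 = {0, 4}
A1: add {3, 6} — 3 (Bob): all of {0, 4} already in; 6 (Alice) has 6→0.
A2: add {2} — 2 (Bob): all of {3, 4} already in.
A3 = A2; e.g. 1 (Bob) can still go to 5. Fixed point.
Alice's winning region = {0, 2, 3, 4, 6}.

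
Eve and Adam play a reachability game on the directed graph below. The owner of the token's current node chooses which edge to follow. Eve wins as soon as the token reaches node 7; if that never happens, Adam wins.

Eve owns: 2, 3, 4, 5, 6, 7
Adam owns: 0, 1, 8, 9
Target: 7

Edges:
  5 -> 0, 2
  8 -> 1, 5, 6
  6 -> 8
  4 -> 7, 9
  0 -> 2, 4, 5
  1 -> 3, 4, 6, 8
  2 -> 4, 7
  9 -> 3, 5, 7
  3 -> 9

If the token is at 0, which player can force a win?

Eve

A0 = {7}
A1: add {2, 4} — 2 (Eve) has 2→7; 4 (Eve) has 4→7.
A2: add {5} — 5 (Eve) has 5→2.
A3: add {0} — 0 (Adam): all of {2, 4, 5} already in.
A4 = A3; e.g. 1 (Adam) can still go to 3. Fixed point.
0 ∈ A3, so Eve can force the target.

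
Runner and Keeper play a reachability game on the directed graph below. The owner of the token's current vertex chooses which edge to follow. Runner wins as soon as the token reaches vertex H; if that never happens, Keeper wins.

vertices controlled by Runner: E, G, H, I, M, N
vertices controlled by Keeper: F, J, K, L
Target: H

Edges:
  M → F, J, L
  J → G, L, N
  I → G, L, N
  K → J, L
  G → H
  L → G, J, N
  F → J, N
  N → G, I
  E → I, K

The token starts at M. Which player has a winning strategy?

A0 = {H}
A1: add {G} — G (Runner) has G→H.
A2: add {I, N} — I (Runner) has I→G; N (Runner) has N→G.
A3: add {E} — E (Runner) has E→I.
A4 = A3; e.g. F (Keeper) can still go to J. Fixed point.
M never enters the attractor, so Keeper can avoid the target forever.

Keeper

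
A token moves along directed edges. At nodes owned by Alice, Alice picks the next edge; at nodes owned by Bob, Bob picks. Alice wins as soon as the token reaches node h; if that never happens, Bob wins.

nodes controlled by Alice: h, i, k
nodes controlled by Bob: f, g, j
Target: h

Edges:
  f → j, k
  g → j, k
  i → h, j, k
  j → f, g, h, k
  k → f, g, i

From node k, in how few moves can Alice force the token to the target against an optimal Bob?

2

A0 = {h}
A1: add {i} — i (Alice) has i→h.
A2: add {k} — k (Alice) has k→i.
A3 = A2; e.g. f (Bob) can still go to j. Fixed point.
k enters the attractor at level 2, so Alice can force the target in 2 moves from there.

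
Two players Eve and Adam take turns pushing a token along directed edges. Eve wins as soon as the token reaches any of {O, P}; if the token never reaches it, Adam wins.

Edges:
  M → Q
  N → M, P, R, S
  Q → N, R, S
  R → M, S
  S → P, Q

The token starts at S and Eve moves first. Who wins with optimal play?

Eve

Track states (vertex, player-to-move).
A0 = {(O,Eve), (O,Adam), (P,Eve), (P,Adam)}
A1: add {(N,Eve), (S,Eve)}.
(S,Eve) ∈ A1 ⇒ Eve forces the target.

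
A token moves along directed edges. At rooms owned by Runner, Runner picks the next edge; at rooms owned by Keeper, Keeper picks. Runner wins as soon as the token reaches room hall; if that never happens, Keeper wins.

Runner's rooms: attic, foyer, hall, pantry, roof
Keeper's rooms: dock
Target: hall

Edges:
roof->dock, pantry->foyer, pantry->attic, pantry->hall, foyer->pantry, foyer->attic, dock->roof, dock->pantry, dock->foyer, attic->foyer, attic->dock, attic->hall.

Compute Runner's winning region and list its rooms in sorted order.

attic, foyer, hall, pantry

A0 = {hall}
A1: add {attic, pantry} — pantry (Runner) has pantry→hall; attic (Runner) has attic→hall.
A2: add {foyer} — foyer (Runner) has foyer→pantry.
A3 = A2; e.g. roof (Runner) has no edge into A2. Fixed point.
Runner's winning region = {attic, foyer, hall, pantry}.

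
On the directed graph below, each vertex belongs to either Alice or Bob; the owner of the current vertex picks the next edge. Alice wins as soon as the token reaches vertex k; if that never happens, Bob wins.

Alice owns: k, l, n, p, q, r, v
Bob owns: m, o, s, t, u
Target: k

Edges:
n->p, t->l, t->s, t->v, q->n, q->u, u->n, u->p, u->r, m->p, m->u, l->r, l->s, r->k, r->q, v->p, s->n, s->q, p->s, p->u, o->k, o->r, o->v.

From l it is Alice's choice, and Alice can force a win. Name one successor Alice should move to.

A0 = {k}
A1: add {r} — r (Alice) has r→k.
A2: add {l} — l (Alice) has l→r.
A3 = A2; e.g. m (Bob) can still go to p. Fixed point.
From l, successor r is in the attractor (rank 1); the other successor s is not.

r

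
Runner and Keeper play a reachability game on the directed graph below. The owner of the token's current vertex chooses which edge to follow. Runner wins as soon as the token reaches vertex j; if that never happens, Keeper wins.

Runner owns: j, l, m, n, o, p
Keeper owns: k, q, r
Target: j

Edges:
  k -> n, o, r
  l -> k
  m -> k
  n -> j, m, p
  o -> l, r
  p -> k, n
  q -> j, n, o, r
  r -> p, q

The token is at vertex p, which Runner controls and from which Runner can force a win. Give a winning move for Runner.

A0 = {j}
A1: add {n} — n (Runner) has n→j.
A2: add {p} — p (Runner) has p→n.
A3 = A2; e.g. k (Keeper) can still go to o. Fixed point.
From p, successor n is in the attractor (rank 1); the other successor k is not.

n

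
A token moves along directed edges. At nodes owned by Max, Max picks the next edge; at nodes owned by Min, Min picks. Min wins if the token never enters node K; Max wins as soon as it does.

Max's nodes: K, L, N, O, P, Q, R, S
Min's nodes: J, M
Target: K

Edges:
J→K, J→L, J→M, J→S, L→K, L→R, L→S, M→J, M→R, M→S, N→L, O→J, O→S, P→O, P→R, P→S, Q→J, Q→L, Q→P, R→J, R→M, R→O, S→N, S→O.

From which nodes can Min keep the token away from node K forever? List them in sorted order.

J, M

A0 = {K}
A1: add {L} — L (Max) has L→K.
A2: add {N, Q} — N (Max) has N→L; Q (Max) has Q→L.
A3: add {S} — S (Max) has S→N.
A4: add {O, P} — O (Max) has O→S; P (Max) has P→S.
A5: add {R} — R (Max) has R→O.
A6 = A5; e.g. J (Min) can still go to M. Fixed point.
Max's attractor = {K, L, N, O, P, Q, R, S}; Min avoids the target exactly from the complement.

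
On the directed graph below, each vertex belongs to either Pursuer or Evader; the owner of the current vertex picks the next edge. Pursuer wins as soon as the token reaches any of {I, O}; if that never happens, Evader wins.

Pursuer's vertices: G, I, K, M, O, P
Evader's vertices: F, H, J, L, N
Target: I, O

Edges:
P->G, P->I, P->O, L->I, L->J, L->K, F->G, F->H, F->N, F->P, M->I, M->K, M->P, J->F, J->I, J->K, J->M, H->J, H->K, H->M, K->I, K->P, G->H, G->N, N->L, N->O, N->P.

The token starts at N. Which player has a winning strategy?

A0 = {I, O}
A1: add {K, M, P} — K (Pursuer) has K→I; M (Pursuer) has M→I; P (Pursuer) has P→I.
A2 = A1; e.g. F (Evader) can still go to G. Fixed point.
N never enters the attractor, so Evader can avoid the target forever.

Evader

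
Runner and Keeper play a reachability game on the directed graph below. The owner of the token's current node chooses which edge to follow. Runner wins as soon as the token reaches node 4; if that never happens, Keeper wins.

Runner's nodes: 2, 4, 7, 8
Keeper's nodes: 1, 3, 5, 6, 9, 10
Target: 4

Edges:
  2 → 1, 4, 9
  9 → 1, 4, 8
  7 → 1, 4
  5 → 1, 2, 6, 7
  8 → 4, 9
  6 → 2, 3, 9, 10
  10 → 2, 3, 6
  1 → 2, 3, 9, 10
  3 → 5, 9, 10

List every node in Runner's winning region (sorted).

A0 = {4}
A1: add {2, 7, 8} — 2 (Runner) has 2→4; 7 (Runner) has 7→4; 8 (Runner) has 8→4.
A2 = A1; e.g. 1 (Keeper) can still go to 3. Fixed point.
Runner's winning region = {2, 4, 7, 8}.

2, 4, 7, 8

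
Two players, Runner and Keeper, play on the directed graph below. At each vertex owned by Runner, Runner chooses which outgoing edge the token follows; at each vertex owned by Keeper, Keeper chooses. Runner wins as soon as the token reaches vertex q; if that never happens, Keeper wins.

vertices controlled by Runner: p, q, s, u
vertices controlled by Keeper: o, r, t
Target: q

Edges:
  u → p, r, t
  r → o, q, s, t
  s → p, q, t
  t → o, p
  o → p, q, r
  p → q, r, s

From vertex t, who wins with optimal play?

Keeper

A0 = {q}
A1: add {p, s} — p (Runner) has p→q; s (Runner) has s→q.
A2: add {u} — u (Runner) has u→p.
A3 = A2; e.g. o (Keeper) can still go to r. Fixed point.
t never enters the attractor, so Keeper can avoid the target forever.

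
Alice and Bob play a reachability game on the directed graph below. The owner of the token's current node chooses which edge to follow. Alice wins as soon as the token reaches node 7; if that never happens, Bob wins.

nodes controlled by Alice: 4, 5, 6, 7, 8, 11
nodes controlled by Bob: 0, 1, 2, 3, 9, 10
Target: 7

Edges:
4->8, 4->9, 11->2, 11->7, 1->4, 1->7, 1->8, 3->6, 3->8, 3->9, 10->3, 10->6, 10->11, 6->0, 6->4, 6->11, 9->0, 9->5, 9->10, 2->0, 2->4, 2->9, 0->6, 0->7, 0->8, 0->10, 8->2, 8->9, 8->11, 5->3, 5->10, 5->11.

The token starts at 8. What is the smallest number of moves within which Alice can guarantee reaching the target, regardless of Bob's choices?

A0 = {7}
A1: add {11} — 11 (Alice) has 11→7.
A2: add {5, 6, 8} — 5 (Alice) has 5→11; 6 (Alice) has 6→11; 8 (Alice) has 8→11.
8 enters the attractor at level 2, so Alice can force the target in 2 moves from there.

2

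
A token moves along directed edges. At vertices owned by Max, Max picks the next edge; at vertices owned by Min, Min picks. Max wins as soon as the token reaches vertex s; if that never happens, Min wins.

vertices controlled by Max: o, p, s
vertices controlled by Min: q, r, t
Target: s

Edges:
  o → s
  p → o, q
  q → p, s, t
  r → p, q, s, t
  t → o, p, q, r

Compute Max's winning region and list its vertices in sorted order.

o, p, s

A0 = {s}
A1: add {o} — o (Max) has o→s.
A2: add {p} — p (Max) has p→o.
A3 = A2; e.g. q (Min) can still go to t. Fixed point.
Max's winning region = {o, p, s}.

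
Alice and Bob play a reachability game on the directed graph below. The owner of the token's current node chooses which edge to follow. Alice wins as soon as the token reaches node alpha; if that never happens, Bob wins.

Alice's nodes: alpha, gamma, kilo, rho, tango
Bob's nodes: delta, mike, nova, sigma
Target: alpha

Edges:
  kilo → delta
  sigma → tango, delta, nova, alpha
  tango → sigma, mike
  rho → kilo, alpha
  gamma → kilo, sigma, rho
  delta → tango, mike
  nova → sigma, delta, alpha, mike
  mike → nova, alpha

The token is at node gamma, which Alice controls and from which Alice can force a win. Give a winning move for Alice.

A0 = {alpha}
A1: add {rho} — rho (Alice) has rho→alpha.
A2: add {gamma} — gamma (Alice) has gamma→rho.
A3 = A2; e.g. kilo (Alice) has no edge into A2. Fixed point.
From gamma, successor rho is in the attractor (rank 1); the other successors kilo, sigma are not.

rho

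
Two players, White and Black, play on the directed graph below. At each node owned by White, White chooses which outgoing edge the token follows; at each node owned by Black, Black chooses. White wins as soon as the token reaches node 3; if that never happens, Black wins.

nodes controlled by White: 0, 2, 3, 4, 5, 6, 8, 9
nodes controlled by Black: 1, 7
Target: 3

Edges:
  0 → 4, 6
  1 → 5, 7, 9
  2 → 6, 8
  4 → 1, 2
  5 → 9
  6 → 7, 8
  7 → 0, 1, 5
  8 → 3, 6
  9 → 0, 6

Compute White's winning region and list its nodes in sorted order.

0, 2, 3, 4, 5, 6, 8, 9

A0 = {3}
A1: add {8} — 8 (White) has 8→3.
A2: add {2, 6} — 2 (White) has 2→8; 6 (White) has 6→8.
A3: add {0, 4, 9} — 0 (White) has 0→6; 4 (White) has 4→2; 9 (White) has 9→6.
A4: add {5} — 5 (White) has 5→9.
A5 = A4; e.g. 1 (Black) can still go to 7. Fixed point.
White's winning region = {0, 2, 3, 4, 5, 6, 8, 9}.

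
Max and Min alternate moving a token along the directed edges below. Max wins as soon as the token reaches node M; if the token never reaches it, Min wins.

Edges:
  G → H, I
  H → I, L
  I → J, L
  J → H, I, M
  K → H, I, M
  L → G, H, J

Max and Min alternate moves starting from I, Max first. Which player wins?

Track states (vertex, player-to-move).
A0 = {(M,Max), (M,Min)}
A1: add {(J,Max), (K,Max)}.
A2 = A1; e.g. (G,Max) stays out. (I,Max) never enters ⇒ Min avoids the target.

Min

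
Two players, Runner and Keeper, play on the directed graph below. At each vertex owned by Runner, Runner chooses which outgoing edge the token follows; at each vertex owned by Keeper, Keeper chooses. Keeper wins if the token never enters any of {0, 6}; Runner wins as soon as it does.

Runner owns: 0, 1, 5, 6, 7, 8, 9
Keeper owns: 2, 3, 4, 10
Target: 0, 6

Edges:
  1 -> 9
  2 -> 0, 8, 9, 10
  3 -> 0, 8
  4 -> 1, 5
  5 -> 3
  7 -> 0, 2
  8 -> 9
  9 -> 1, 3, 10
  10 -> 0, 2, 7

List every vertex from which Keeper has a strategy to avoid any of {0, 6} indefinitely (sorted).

A0 = {0, 6}
A1: add {7} — 7 (Runner) has 7→0.
A2 = A1; e.g. 1 (Runner) has no edge into A1. Fixed point.
Runner's attractor = {0, 6, 7}; Keeper avoids the target exactly from the complement.

1, 2, 3, 4, 5, 8, 9, 10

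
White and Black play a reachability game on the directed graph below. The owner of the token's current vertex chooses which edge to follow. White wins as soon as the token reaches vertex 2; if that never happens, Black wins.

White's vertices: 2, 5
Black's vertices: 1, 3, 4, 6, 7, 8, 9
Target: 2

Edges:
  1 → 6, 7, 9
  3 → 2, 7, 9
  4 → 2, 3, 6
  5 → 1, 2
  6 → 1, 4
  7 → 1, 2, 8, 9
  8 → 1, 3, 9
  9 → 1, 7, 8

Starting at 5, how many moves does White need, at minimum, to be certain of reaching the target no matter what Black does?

A0 = {2}
A1: add {5} — 5 (White) has 5→2.
A2 = A1; e.g. 1 (Black) can still go to 6. Fixed point.
5 enters the attractor at level 1, so White can force the target in 1 move from there.

1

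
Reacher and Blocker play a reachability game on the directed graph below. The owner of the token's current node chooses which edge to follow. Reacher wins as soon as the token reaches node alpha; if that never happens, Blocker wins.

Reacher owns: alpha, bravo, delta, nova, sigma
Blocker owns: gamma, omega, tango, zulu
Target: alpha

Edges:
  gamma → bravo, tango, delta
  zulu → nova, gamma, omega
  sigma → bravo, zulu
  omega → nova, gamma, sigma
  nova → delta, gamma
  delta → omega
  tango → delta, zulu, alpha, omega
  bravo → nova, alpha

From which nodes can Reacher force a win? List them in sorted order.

A0 = {alpha}
A1: add {bravo} — bravo (Reacher) has bravo→alpha.
A2: add {sigma} — sigma (Reacher) has sigma→bravo.
A3 = A2; e.g. nova (Reacher) has no edge into A2. Fixed point.
Reacher's winning region = {alpha, bravo, sigma}.

alpha, bravo, sigma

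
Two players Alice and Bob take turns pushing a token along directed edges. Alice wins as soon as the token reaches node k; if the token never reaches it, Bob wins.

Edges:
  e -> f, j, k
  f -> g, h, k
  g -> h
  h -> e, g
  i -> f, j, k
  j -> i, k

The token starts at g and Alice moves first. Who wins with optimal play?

Track states (vertex, player-to-move).
A0 = {(k,Alice), (k,Bob)}
A1: add {(e,Alice), (f,Alice), (i,Alice), (j,Alice)}.
A2: add {(e,Bob), (i,Bob), (j,Bob)}.
A3: add {(h,Alice)}.
A4: add {(g,Bob)}.
A5 = A4; e.g. (f,Bob) stays out. (g,Alice) never enters ⇒ Bob avoids the target.

Bob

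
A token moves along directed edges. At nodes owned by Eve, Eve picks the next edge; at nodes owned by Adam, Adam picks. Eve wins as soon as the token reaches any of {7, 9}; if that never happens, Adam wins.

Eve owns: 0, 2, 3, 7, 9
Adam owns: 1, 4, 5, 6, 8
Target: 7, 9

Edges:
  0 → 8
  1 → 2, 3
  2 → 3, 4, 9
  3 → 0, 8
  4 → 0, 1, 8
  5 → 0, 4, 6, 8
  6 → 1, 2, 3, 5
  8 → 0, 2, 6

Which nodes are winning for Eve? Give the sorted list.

2, 7, 9

A0 = {7, 9}
A1: add {2} — 2 (Eve) has 2→9.
A2 = A1; e.g. 0 (Eve) has no edge into A1. Fixed point.
Eve's winning region = {2, 7, 9}.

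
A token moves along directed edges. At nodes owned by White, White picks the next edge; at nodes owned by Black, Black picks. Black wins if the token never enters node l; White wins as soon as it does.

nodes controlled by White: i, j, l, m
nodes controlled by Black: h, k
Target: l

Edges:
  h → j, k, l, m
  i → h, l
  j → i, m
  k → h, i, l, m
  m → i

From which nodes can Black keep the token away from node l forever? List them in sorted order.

h, k

A0 = {l}
A1: add {i} — i (White) has i→l.
A2: add {j, m} — j (White) has j→i; m (White) has m→i.
A3 = A2; e.g. h (Black) can still go to k. Fixed point.
White's attractor = {i, j, l, m}; Black avoids the target exactly from the complement.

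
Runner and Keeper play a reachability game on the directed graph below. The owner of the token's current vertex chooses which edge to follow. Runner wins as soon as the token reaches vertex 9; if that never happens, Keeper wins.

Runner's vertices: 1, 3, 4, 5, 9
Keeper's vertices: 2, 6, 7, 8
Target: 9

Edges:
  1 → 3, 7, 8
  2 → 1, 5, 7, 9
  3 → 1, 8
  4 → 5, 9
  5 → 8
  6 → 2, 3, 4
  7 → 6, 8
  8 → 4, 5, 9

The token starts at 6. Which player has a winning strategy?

A0 = {9}
A1: add {4} — 4 (Runner) has 4→9.
A2 = A1; e.g. 1 (Runner) has no edge into A1. Fixed point.
6 never enters the attractor, so Keeper can avoid the target forever.

Keeper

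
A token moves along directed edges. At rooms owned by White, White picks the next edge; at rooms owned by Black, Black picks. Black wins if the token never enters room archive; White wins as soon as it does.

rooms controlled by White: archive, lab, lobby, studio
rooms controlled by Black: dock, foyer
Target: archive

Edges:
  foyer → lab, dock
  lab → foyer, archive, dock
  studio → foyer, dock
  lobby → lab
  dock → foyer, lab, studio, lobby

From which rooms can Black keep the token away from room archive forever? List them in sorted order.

dock, foyer, studio

A0 = {archive}
A1: add {lab} — lab (White) has lab→archive.
A2: add {lobby} — lobby (White) has lobby→lab.
A3 = A2; e.g. foyer (Black) can still go to dock. Fixed point.
White's attractor = {archive, lab, lobby}; Black avoids the target exactly from the complement.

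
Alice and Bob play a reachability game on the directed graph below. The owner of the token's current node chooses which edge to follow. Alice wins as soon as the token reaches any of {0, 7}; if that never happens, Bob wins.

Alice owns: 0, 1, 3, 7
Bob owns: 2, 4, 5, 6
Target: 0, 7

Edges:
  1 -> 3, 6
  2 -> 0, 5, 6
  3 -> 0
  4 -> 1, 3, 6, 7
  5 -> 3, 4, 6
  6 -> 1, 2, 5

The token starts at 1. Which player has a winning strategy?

Alice

A0 = {0, 7}
A1: add {3} — 3 (Alice) has 3→0.
A2: add {1} — 1 (Alice) has 1→3.
A3 = A2; e.g. 2 (Bob) can still go to 5. Fixed point.
1 ∈ A2, so Alice can force the target.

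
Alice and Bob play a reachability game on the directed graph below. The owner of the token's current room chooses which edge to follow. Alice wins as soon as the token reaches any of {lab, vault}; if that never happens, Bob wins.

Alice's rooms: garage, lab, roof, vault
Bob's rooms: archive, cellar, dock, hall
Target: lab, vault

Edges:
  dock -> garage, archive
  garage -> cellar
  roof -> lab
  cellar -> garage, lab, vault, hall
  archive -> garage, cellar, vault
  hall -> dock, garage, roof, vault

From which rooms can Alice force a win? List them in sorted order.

lab, roof, vault

A0 = {lab, vault}
A1: add {roof} — roof (Alice) has roof→lab.
A2 = A1; e.g. dock (Bob) can still go to garage. Fixed point.
Alice's winning region = {lab, roof, vault}.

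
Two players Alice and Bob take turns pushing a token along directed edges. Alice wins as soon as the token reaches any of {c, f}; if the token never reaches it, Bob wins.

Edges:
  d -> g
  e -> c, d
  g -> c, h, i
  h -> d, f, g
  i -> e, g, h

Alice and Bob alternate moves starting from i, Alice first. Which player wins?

Track states (vertex, player-to-move).
A0 = {(c,Alice), (c,Bob), (f,Alice), (f,Bob)}
A1: add {(e,Alice), (g,Alice), (h,Alice)}.
A2: add {(d,Bob), (i,Bob)}.
A3 = A2; e.g. (d,Alice) stays out. (i,Alice) never enters ⇒ Bob avoids the target.

Bob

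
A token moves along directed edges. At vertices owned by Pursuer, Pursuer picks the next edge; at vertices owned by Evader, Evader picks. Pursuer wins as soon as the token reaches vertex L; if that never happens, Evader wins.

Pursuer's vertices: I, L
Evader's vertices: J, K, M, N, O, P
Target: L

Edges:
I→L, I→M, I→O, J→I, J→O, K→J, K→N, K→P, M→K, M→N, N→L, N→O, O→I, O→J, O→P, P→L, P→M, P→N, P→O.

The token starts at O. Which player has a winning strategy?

Evader

A0 = {L}
A1: add {I} — I (Pursuer) has I→L.
A2 = A1; e.g. J (Evader) can still go to O. Fixed point.
O never enters the attractor, so Evader can avoid the target forever.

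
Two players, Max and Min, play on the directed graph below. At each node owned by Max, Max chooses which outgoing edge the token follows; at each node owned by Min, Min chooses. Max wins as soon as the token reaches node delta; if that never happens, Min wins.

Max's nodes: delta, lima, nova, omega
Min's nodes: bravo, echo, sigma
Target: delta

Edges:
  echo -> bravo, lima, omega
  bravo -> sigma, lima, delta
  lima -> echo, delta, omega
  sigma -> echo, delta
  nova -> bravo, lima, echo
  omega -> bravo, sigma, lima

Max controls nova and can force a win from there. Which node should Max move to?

lima

A0 = {delta}
A1: add {lima} — lima (Max) has lima→delta.
A2: add {nova, omega} — nova (Max) has nova→lima; omega (Max) has omega→lima.
A3 = A2; e.g. bravo (Min) can still go to sigma. Fixed point.
From nova, successor lima is in the attractor (rank 1); the other successors bravo, echo are not.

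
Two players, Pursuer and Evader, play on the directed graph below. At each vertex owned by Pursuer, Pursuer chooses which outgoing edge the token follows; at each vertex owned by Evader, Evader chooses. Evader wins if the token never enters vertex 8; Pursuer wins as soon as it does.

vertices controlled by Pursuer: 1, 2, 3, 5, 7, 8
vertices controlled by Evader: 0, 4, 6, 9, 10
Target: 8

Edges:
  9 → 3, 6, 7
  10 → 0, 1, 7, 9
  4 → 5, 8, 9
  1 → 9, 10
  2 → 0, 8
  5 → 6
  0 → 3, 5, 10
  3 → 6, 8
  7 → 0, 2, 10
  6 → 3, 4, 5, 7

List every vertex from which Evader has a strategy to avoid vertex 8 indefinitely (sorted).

0, 1, 4, 5, 6, 9, 10

A0 = {8}
A1: add {2, 3} — 2 (Pursuer) has 2→8; 3 (Pursuer) has 3→8.
A2: add {7} — 7 (Pursuer) has 7→2.
A3 = A2; e.g. 0 (Evader) can still go to 5. Fixed point.
Pursuer's attractor = {2, 3, 7, 8}; Evader avoids the target exactly from the complement.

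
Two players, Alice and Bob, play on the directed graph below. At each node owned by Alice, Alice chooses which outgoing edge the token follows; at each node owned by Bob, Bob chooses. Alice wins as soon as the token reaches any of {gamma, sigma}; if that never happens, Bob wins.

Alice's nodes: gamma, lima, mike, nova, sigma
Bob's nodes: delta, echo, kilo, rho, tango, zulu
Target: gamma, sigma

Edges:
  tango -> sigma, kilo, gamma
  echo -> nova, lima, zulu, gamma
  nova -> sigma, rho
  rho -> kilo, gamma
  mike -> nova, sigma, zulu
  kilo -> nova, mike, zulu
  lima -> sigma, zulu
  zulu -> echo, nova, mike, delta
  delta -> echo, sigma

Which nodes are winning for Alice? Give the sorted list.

A0 = {gamma, sigma}
A1: add {lima, mike, nova} — nova (Alice) has nova→sigma; mike (Alice) has mike→sigma; lima (Alice) has lima→sigma.
A2 = A1; e.g. tango (Bob) can still go to kilo. Fixed point.
Alice's winning region = {gamma, lima, mike, nova, sigma}.

gamma, lima, mike, nova, sigma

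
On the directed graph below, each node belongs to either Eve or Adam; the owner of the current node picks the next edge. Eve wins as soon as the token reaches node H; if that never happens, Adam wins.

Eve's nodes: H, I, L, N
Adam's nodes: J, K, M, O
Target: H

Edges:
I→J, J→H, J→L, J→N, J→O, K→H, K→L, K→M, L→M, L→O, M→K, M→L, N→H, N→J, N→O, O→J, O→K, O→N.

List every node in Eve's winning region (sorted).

H, N

A0 = {H}
A1: add {N} — N (Eve) has N→H.
A2 = A1; e.g. I (Eve) has no edge into A1. Fixed point.
Eve's winning region = {H, N}.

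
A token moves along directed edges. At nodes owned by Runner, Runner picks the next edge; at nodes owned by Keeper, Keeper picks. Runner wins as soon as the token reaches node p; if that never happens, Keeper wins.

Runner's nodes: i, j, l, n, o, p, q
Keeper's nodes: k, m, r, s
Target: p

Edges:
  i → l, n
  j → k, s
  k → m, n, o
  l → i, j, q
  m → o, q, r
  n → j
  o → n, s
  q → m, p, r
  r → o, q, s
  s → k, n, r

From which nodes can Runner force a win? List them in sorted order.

i, l, p, q

A0 = {p}
A1: add {q} — q (Runner) has q→p.
A2: add {l} — l (Runner) has l→q.
A3: add {i} — i (Runner) has i→l.
A4 = A3; e.g. j (Runner) has no edge into A3. Fixed point.
Runner's winning region = {i, l, p, q}.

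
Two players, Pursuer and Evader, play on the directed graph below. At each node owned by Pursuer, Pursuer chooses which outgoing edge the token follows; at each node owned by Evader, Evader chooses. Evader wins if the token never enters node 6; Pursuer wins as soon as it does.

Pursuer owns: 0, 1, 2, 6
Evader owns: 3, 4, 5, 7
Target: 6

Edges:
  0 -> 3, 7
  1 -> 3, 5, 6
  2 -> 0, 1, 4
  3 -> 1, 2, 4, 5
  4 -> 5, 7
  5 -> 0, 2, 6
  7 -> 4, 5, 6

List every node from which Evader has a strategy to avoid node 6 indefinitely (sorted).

A0 = {6}
A1: add {1} — 1 (Pursuer) has 1→6.
A2: add {2} — 2 (Pursuer) has 2→1.
A3 = A2; e.g. 0 (Pursuer) has no edge into A2. Fixed point.
Pursuer's attractor = {1, 2, 6}; Evader avoids the target exactly from the complement.

0, 3, 4, 5, 7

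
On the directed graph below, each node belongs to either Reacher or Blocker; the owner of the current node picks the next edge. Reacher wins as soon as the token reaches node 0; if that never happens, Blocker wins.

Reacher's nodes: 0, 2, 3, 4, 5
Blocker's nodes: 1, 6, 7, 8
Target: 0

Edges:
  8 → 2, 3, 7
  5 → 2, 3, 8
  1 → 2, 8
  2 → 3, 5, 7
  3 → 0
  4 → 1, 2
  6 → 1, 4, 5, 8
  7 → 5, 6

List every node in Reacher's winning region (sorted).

0, 2, 3, 4, 5

A0 = {0}
A1: add {3} — 3 (Reacher) has 3→0.
A2: add {2, 5} — 2 (Reacher) has 2→3; 5 (Reacher) has 5→3.
A3: add {4} — 4 (Reacher) has 4→2.
A4 = A3; e.g. 1 (Blocker) can still go to 8. Fixed point.
Reacher's winning region = {0, 2, 3, 4, 5}.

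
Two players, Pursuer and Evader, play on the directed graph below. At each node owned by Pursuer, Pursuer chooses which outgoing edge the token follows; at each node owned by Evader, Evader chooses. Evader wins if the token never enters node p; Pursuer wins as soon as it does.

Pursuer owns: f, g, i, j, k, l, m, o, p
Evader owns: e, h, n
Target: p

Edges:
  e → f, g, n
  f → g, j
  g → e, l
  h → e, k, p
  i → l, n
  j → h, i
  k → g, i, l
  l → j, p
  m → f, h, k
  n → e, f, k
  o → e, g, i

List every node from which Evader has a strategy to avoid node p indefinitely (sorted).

A0 = {p}
A1: add {l} — l (Pursuer) has l→p.
A2: add {g, i, k} — g (Pursuer) has g→l; i (Pursuer) has i→l; k (Pursuer) has k→l.
A3: add {f, j, m, o} — f (Pursuer) has f→g; j (Pursuer) has j→i; m (Pursuer) has m→k; o (Pursuer) has o→g.
A4 = A3; e.g. e (Evader) can still go to n. Fixed point.
Pursuer's attractor = {f, g, i, j, k, l, m, o, p}; Evader avoids the target exactly from the complement.

e, h, n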